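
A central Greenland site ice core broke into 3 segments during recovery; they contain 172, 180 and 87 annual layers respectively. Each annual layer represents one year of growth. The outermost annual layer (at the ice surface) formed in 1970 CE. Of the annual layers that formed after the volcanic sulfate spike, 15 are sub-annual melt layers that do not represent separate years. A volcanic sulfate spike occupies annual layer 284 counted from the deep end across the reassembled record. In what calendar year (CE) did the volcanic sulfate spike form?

Total annual layers = 172 + 180 + 87 = 439.
Between annual layer 284 and the ice surface there are 439 − 284 = 155 annual layers.
Removing the 15 false annual layers leaves 155 − 15 = 140 true annual layers beyond the volcanic sulfate spike.
The annual layer at the ice surface is 1970 CE, so the volcanic sulfate spike dates to 1970 − 140 = 1830 CE.

1830 CE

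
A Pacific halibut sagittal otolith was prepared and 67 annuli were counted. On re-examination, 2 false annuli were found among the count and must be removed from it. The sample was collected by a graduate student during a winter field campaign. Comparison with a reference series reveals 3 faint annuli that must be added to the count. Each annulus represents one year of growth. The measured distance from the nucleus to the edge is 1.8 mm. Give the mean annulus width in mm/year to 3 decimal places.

0.026 mm/year

Adjusted count: 67 − 2 + 3 = 68 annuli.
Mean rate = 1.8 mm / 68 years ≈ 0.026 mm/year.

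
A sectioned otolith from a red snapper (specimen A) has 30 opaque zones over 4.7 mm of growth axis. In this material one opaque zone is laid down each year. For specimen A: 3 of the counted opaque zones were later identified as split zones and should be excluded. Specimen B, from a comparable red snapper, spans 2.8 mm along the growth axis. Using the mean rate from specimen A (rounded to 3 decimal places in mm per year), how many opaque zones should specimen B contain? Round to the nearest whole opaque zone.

Specimen A: adjusted count: 30 − 3 = 27 opaque zones.
A: Extension rate ≈ 4.7 / 27 = 0.174 mm/yr.
For B, 2.8 / 0.174 = 16.09 years ≈ 16 opaque zones.

16 opaque zones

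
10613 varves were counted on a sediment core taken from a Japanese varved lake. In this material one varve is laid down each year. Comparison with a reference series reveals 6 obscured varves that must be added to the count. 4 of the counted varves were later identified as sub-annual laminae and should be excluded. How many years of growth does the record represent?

10615 yr

Adjusted count: 10613 − 4 + 6 = 10615 varves.
With a one-to-one varve periodicity this is 10615 years.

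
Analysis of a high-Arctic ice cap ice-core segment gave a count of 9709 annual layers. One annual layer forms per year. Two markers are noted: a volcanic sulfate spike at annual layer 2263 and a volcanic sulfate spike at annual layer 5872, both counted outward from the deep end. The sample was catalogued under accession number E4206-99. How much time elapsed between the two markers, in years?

3609 yr

The two markers are separated by 5872 − 2263 = 3609 annual layers.
One annual layer per year makes the interval 3609 years.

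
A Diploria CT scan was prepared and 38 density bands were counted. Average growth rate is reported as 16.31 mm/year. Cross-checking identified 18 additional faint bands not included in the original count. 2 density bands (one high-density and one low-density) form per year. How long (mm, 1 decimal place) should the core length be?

456.7 mm

After corrections the count is 38 + 18 = 56 density bands.
With 2 density bands per year, 56 / 2 = 28 years.
Length ≈ 16.31 × 28 = 456.7 mm.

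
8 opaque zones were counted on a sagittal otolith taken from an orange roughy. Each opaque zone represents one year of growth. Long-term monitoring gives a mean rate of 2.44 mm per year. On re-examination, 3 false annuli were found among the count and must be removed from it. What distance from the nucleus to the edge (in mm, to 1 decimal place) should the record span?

12.2 mm

Adjusted count: 8 − 3 = 5 opaque zones.
Predicted length = 2.44 mm/year × 5 years = 12.2 mm.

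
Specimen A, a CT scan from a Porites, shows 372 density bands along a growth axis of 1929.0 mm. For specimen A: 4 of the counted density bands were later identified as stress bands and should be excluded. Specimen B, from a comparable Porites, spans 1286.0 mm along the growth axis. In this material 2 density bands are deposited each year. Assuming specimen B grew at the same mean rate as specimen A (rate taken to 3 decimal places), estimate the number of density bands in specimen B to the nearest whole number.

Specimen A: after corrections the count is 372 − 4 = 368 density bands.
Specimen A: 368 density bands at 2 per year is 368 / 2 = 184 years.
A: 1929.0 mm over 184 years gives 1929.0 / 184 ≈ 10.484 mm per year.
Specimen B: 1286.0 mm / 10.484 mm per year = 122.66 years; at 2 density bands per year that is 122.66 × 2 ≈ 245 density bands.

245 density bands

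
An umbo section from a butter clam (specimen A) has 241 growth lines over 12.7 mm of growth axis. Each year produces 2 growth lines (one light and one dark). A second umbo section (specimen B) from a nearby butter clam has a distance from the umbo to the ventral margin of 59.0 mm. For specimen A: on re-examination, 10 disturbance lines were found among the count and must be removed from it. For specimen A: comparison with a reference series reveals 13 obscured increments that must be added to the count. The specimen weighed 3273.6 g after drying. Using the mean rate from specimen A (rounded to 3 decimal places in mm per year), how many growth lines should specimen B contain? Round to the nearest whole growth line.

1135 growth lines

Specimen A: adjusted count: 241 − 10 + 13 = 244 growth lines.
Specimen A: 244 growth lines at 2 per year is 244 / 2 = 122 years.
A: Mean rate = 12.7 mm / 122 years ≈ 0.104 mm per year.
B spans 59.0 / 0.104 = 567.31 years; at 2 growth lines per year that is 567.31 × 2 ≈ 1135 growth lines.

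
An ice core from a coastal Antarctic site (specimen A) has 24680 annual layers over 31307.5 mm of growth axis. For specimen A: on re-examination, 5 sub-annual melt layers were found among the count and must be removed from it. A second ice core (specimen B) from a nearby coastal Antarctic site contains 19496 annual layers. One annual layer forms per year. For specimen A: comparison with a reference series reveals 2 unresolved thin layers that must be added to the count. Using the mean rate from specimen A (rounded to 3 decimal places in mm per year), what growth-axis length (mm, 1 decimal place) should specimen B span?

24740.4 mm

Specimen A: after corrections the count is 24680 − 5 + 2 = 24677 annual layers.
A: Extension rate ≈ 31307.5 / 24677 = 1.269 mm per year.
Length of B = 1.269 × 19496 = 24740.4 mm.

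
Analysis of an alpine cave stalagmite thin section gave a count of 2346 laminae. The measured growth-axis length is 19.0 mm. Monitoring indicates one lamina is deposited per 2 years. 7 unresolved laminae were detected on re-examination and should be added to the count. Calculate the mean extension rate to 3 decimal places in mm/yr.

True lamina count = 2346 + 7 = 2353.
2353 laminae at 2 years each span 2353 × 2 = 4706 years.
Extension rate ≈ 19.0 / 4706 = 0.004 mm/yr.

0.004 mm/yr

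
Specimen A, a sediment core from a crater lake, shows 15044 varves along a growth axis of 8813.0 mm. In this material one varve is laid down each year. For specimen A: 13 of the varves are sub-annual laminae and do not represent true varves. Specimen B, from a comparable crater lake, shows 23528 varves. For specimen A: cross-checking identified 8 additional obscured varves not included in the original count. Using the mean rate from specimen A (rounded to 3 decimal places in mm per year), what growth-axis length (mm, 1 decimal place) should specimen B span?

Specimen A: correcting the raw count gives 15044 − 13 + 8 = 15039 true varves.
A: 8813.0 mm over 15039 years gives 8813.0 / 15039 ≈ 0.586 mm/year.
For B, 0.586 mm/year × 23528 years = 13787.4 mm.

13787.4 mm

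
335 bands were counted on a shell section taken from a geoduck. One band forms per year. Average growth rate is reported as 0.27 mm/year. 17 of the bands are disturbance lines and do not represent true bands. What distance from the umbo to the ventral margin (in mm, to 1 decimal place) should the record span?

True band count = 335 − 17 = 318.
318 years at 0.27 mm/year gives 0.27 × 318 = 85.9 mm.

85.9 mm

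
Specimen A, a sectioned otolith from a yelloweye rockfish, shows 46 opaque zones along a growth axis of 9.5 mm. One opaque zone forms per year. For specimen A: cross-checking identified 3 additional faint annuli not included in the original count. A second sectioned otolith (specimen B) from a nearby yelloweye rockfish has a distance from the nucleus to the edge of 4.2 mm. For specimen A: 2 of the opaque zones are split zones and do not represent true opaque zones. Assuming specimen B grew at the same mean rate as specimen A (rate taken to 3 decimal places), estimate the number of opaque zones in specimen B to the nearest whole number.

21 opaque zones

Specimen A: correcting the raw count gives 46 − 2 + 3 = 47 true opaque zones.
A: Mean rate = 9.5 mm / 47 years ≈ 0.202 mm/year.
B spans 4.2 / 0.202 = 20.79 years ≈ 21 opaque zones.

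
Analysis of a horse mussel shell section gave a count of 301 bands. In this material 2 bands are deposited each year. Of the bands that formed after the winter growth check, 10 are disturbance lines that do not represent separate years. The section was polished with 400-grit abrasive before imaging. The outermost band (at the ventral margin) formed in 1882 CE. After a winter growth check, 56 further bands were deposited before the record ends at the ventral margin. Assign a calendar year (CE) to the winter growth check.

1859 CE

56 bands formed after the winter growth check.
Removing the 10 false bands leaves 56 − 10 = 46 true bands beyond the winter growth check.
With 2 bands per year, 46 / 2 = 23 years.
1882 − 23 = 1859 CE.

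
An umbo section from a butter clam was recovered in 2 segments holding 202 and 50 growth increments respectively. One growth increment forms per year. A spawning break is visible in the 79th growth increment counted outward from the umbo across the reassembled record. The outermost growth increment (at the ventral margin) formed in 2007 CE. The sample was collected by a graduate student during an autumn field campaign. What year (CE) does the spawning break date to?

Total growth increments = 202 + 50 = 252.
252 − 79 = 173 growth increments lie beyond the spawning break toward the ventral margin.
Counting back 173 years from 2007 CE places the spawning break in 2007 − 173 = 1834 CE.

1834 CE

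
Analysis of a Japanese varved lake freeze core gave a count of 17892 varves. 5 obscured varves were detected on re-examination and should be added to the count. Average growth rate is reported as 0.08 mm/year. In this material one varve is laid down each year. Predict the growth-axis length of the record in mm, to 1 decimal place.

After corrections the count is 17892 + 5 = 17897 varves.
Predicted length = 0.08 mm/year × 17897 years = 1431.8 mm.

1431.8 mm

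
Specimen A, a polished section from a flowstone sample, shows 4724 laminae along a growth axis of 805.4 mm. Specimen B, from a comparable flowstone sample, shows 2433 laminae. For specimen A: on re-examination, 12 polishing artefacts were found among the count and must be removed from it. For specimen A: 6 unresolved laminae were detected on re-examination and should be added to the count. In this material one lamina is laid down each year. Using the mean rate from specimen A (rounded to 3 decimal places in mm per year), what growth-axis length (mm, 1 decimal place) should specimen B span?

Specimen A: correcting the raw count gives 4724 − 12 + 6 = 4718 true laminae.
A: 805.4 mm over 4718 years gives 805.4 / 4718 ≈ 0.171 mm per year.
Length of B = 0.171 × 2433 = 416.0 mm.

416.0 mm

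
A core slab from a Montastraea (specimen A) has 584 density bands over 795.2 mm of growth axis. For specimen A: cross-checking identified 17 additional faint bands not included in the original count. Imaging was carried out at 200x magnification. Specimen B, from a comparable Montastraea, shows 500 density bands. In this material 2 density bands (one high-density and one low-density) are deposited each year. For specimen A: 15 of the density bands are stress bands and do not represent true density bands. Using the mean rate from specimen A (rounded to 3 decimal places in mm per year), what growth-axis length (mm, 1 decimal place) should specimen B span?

Specimen A: correcting the raw count gives 584 − 15 + 17 = 586 true density bands.
Specimen A: dividing by 2 density bands per year: 586 / 2 = 293 years.
A: Extension rate ≈ 795.2 / 293 = 2.714 mm per year.
Specimen B: 500 density bands at 2 per year is 500 / 2 = 250 years. Length of B = 2.714 × 250 = 678.5 mm.

678.5 mm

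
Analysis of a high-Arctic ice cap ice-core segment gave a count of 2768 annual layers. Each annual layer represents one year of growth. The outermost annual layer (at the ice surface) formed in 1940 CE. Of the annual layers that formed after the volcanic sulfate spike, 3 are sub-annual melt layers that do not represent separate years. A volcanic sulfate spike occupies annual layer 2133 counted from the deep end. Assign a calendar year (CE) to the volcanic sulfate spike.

2768 − 2133 = 635 annual layers lie beyond the volcanic sulfate spike toward the ice surface.
Excluding 3 false annual layers: 635 − 3 = 632.
Counting back 632 years from 1940 CE places the volcanic sulfate spike in 1940 − 632 = 1308 CE.

1308 CE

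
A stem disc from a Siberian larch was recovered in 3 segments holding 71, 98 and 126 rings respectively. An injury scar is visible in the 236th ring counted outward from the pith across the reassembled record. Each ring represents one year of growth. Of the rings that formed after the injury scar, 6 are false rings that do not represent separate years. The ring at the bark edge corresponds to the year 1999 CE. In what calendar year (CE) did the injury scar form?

Total rings = 71 + 98 + 126 = 295.
The injury scar sits at ring 236 from the pith, so 295 − 236 = 59 rings formed after it.
59 − 6 false = 53 true rings after the injury scar.
Counting back 53 years from 1999 CE places the injury scar in 1999 − 53 = 1946 CE.

1946 CE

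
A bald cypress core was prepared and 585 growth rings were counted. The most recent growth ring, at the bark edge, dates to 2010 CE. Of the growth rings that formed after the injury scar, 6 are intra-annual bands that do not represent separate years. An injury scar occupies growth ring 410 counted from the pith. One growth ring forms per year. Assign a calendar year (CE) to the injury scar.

585 − 410 = 175 growth rings lie beyond the injury scar toward the bark edge.
175 − 6 false = 169 true growth rings after the injury scar.
2010 − 169 = 1841 CE.

1841 CE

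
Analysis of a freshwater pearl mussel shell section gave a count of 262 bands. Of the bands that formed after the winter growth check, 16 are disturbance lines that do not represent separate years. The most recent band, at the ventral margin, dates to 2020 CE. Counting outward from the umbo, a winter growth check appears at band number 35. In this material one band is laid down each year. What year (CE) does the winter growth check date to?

1809 CE

The winter growth check sits at band 35 from the umbo, so 262 − 35 = 227 bands formed after it.
227 − 16 false = 211 true bands after the winter growth check.
The band at the ventral margin is 2020 CE, so the winter growth check dates to 2020 − 211 = 1809 CE.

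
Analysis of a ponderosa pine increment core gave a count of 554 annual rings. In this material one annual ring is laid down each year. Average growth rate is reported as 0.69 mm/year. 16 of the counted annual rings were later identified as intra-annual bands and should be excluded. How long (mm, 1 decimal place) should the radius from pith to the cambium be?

Correcting the raw count gives 554 − 16 = 538 true annual rings.
Predicted length = 0.69 mm/year × 538 years = 371.2 mm.

371.2 mm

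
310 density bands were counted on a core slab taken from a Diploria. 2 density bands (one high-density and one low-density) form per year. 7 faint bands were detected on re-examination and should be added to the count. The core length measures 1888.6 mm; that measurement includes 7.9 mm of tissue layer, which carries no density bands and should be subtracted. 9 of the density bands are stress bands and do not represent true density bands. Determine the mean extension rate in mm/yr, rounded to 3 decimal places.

12.212 mm/yr

Correcting the raw count gives 310 − 9 + 7 = 308 true density bands.
With 2 density bands per year, 308 / 2 = 154 years.
Removing the 7.9 mm offcut leaves 1888.6 − 7.9 = 1880.7 mm.
Mean rate = 1880.7 mm / 154 years ≈ 12.212 mm/yr.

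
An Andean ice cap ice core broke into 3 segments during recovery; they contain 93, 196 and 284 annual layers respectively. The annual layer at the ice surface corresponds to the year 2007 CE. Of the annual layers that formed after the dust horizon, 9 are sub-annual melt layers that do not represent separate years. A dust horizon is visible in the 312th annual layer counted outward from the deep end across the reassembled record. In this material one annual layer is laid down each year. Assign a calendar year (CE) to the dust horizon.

Total annual layers = 93 + 196 + 284 = 573.
573 − 312 = 261 annual layers lie beyond the dust horizon toward the ice surface.
Excluding 9 false annual layers: 261 − 9 = 252.
Counting back 252 years from 2007 CE places the dust horizon in 2007 − 252 = 1755 CE.

1755 CE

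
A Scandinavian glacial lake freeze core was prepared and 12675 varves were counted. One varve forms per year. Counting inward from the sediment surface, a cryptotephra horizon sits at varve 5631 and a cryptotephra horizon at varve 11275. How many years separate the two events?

5644 years

Separation: 11275 − 5631 = 5644 varves.
One varve per year makes the interval 5644 years.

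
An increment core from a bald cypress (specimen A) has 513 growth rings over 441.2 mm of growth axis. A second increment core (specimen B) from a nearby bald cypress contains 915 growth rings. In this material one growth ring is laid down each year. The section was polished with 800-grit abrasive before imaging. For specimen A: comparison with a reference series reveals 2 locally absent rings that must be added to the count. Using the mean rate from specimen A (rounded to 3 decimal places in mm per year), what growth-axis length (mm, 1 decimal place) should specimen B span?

Specimen A: correcting the raw count gives 513 + 2 = 515 true growth rings.
A: Mean rate = 441.2 mm / 515 years ≈ 0.857 mm per year.
B's length ≈ 0.857 × 915 = 784.2 mm.

784.2 mm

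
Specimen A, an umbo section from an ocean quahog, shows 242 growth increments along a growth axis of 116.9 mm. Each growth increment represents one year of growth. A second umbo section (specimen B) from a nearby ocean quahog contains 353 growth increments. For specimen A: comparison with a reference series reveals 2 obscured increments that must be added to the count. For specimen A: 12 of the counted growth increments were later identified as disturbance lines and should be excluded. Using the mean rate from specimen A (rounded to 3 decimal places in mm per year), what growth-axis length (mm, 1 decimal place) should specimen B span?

177.9 mm

Specimen A: true growth increment count = 242 − 12 + 2 = 232.
A: Extension rate ≈ 116.9 / 232 = 0.504 mm/year.
Length of B = 0.504 × 353 = 177.9 mm.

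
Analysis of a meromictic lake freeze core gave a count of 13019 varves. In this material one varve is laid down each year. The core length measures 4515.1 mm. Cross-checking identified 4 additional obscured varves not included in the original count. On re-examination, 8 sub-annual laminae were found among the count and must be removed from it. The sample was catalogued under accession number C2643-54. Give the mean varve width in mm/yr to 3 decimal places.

0.347 mm/yr

True varve count = 13019 − 8 + 4 = 13015.
Mean rate = 4515.1 mm / 13015 years ≈ 0.347 mm/yr.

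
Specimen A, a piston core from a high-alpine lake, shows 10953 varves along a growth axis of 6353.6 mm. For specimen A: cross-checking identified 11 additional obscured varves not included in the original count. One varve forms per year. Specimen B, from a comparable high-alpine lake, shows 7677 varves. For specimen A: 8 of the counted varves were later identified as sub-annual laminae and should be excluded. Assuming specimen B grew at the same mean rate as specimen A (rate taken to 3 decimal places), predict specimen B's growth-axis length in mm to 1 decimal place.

Specimen A: correcting the raw count gives 10953 − 8 + 11 = 10956 true varves.
A: Extension rate ≈ 6353.6 / 10956 = 0.580 mm/yr.
Length of B = 0.580 × 7677 = 4452.7 mm.

4452.7 mm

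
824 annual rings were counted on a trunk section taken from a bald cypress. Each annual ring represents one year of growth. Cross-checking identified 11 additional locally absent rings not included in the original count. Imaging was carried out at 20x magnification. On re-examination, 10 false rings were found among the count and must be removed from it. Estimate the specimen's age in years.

True annual ring count = 824 − 10 + 11 = 825.
With a one-to-one annual ring periodicity this is 825 years.

825 yr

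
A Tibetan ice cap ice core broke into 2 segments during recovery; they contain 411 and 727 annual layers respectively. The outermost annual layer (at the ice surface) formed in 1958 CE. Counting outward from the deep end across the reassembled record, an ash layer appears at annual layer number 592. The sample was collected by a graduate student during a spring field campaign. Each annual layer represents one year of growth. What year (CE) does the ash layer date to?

1412 CE

Total annual layers = 411 + 727 = 1138.
The ash layer sits at annual layer 592 from the deep end, so 1138 − 592 = 546 annual layers formed after it.
Counting back 546 years from 1958 CE places the ash layer in 1958 − 546 = 1412 CE.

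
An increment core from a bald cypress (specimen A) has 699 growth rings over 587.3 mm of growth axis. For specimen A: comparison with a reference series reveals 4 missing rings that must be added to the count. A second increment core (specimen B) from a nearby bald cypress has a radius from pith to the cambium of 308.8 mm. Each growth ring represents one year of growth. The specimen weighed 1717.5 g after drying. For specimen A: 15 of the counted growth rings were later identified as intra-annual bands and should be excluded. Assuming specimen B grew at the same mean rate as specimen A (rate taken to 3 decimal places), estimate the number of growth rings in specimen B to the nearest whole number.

Specimen A: correcting the raw count gives 699 − 15 + 4 = 688 true growth rings.
A: 587.3 mm over 688 years gives 587.3 / 688 ≈ 0.854 mm per year.
Specimen B: 308.8 mm / 0.854 mm per year = 361.59 years ≈ 362 growth rings.

362 growth rings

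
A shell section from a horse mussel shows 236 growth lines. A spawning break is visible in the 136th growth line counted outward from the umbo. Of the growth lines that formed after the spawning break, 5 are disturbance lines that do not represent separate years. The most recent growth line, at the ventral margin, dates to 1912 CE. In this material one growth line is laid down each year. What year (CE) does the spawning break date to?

236 − 136 = 100 growth lines lie beyond the spawning break toward the ventral margin.
Removing the 5 false growth lines leaves 100 − 5 = 95 true growth lines beyond the spawning break.
The growth line at the ventral margin is 1912 CE, so the spawning break dates to 1912 − 95 = 1817 CE.

1817 CE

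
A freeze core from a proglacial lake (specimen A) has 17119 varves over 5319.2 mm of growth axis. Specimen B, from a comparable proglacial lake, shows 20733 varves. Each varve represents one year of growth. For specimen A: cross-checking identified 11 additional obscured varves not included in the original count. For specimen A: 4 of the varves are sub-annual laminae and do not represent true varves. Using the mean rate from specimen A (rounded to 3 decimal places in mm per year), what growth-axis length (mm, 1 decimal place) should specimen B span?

Specimen A: adjusted count: 17119 − 4 + 11 = 17126 varves.
A: Mean rate = 5319.2 mm / 17126 years ≈ 0.311 mm per year.
B's length ≈ 0.311 × 20733 = 6448.0 mm.

6448.0 mm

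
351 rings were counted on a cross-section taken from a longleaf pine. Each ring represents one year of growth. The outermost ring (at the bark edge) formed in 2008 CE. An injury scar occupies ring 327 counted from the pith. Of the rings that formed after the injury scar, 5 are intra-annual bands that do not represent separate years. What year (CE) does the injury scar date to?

1989 CE

351 − 327 = 24 rings lie beyond the injury scar toward the bark edge.
Excluding 5 false rings: 24 − 5 = 19.
The ring at the bark edge is 2008 CE, so the injury scar dates to 2008 − 19 = 1989 CE.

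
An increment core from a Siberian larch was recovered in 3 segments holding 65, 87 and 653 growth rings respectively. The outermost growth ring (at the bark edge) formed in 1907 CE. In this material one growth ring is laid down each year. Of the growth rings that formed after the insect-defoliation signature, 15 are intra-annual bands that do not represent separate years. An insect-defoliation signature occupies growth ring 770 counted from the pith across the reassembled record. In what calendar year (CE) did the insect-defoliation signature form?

1887 CE

Total growth rings = 65 + 87 + 653 = 805.
The insect-defoliation signature sits at growth ring 770 from the pith, so 805 − 770 = 35 growth rings formed after it.
Removing the 15 false growth rings leaves 35 − 15 = 20 true growth rings beyond the insect-defoliation signature.
Counting back 20 years from 1907 CE places the insect-defoliation signature in 1907 − 20 = 1887 CE.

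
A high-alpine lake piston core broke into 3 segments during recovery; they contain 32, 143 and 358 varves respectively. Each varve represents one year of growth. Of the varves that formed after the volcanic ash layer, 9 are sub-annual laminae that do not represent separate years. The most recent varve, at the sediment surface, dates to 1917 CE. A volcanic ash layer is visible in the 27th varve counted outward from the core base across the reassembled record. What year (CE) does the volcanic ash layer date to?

Total varves = 32 + 143 + 358 = 533.
Between varve 27 and the sediment surface there are 533 − 27 = 506 varves.
506 − 9 false = 497 true varves after the volcanic ash layer.
1917 − 497 = 1420 CE.

1420 CE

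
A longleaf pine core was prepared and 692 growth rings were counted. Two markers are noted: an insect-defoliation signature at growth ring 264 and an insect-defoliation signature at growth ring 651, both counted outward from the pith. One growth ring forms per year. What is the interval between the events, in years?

The two markers are separated by 651 − 264 = 387 growth rings.
At one growth ring per year, 387 years elapsed between them.

387 years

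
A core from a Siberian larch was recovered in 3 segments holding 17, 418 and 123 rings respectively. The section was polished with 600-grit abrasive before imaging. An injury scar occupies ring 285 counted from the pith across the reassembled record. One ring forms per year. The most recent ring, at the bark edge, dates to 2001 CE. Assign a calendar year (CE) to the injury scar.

Total rings = 17 + 418 + 123 = 558.
558 − 285 = 273 rings lie beyond the injury scar toward the bark edge.
2001 − 273 = 1728 CE.

1728 CE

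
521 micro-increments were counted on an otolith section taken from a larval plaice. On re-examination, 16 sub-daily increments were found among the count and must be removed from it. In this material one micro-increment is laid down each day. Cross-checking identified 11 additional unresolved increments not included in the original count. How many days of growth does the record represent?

After corrections the count is 521 − 16 + 11 = 516 micro-increments.
With a one-to-one micro-increment periodicity this is 516 days.

516 days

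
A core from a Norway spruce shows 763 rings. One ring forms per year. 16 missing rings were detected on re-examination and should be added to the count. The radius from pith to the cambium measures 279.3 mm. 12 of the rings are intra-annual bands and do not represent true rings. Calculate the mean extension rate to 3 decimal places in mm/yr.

0.364 mm/yr

True ring count = 763 − 12 + 16 = 767.
279.3 mm over 767 years gives 279.3 / 767 ≈ 0.364 mm/yr.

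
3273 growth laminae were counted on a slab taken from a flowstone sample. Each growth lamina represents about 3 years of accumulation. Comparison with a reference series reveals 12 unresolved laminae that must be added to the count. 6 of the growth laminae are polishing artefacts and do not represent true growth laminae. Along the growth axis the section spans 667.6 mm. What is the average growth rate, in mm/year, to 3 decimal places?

0.068 mm/year

True growth lamina count = 3273 − 6 + 12 = 3279.
Multiplying by 3 years per growth lamina: 3279 × 3 = 9837 years.
Extension rate ≈ 667.6 / 9837 = 0.068 mm/year.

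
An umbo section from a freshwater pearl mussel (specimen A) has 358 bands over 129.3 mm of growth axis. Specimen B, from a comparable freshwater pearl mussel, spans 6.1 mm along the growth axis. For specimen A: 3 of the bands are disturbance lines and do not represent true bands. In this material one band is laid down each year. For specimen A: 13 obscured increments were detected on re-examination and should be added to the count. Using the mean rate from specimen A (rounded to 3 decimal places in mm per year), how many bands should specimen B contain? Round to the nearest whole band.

17 bands

Specimen A: adjusted count: 358 − 3 + 13 = 368 bands.
A: Extension rate ≈ 129.3 / 368 = 0.351 mm/yr.
For B, 6.1 / 0.351 = 17.38 years ≈ 17 bands.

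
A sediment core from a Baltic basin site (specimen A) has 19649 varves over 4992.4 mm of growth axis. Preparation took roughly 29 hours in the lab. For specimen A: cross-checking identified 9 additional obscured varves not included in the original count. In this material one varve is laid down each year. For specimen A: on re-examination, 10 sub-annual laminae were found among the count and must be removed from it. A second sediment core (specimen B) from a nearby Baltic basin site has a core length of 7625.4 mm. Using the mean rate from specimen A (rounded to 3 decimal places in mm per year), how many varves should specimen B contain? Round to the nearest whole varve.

30021 varves

Specimen A: true varve count = 19649 − 10 + 9 = 19648.
A: Mean rate = 4992.4 mm / 19648 years ≈ 0.254 mm/year.
B spans 7625.4 / 0.254 = 30021.26 years ≈ 30021 varves.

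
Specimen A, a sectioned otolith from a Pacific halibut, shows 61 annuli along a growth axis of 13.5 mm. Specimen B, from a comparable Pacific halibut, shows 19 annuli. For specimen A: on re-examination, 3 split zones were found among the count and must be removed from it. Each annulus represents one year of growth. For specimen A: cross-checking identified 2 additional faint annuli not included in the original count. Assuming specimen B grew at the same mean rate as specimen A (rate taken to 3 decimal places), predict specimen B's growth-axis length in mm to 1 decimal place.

Specimen A: correcting the raw count gives 61 − 3 + 2 = 60 true annuli.
A: Mean rate = 13.5 mm / 60 years ≈ 0.225 mm/year.
For B, 0.225 mm/year × 19 years = 4.3 mm.

4.3 mm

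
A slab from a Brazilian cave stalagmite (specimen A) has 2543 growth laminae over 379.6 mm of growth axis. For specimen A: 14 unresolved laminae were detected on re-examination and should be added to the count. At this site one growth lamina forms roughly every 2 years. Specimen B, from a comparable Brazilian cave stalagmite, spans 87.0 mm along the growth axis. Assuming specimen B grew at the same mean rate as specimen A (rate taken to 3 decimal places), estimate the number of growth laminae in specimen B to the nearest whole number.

Specimen A: adjusted count: 2543 + 14 = 2557 growth laminae.
Specimen A: multiplying by 2 years per growth lamina: 2557 × 2 = 5114 years.
A: Extension rate ≈ 379.6 / 5114 = 0.074 mm per year.
B spans 87.0 / 0.074 = 1175.68 years; at 2 years per growth lamina that is 1175.68 / 2 ≈ 588 growth laminae.

588 growth laminae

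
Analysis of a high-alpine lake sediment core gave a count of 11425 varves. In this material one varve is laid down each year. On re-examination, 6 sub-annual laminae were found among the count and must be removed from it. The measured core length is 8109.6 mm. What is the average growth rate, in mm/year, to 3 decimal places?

After corrections the count is 11425 − 6 = 11419 varves.
8109.6 mm over 11419 years gives 8109.6 / 11419 ≈ 0.710 mm/year.

0.710 mm/year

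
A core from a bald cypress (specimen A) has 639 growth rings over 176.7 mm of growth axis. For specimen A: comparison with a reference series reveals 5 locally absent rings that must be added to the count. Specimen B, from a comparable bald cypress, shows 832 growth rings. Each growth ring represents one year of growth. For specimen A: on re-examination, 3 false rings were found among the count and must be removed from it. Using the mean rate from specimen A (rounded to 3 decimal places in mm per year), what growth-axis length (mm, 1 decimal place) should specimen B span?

229.6 mm

Specimen A: correcting the raw count gives 639 − 3 + 5 = 641 true growth rings.
A: Extension rate ≈ 176.7 / 641 = 0.276 mm/year.
Length of B = 0.276 × 832 = 229.6 mm.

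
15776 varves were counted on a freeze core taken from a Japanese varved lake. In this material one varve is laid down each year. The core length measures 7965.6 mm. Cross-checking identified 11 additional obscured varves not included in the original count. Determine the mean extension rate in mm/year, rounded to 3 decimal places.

0.505 mm/year

After corrections the count is 15776 + 11 = 15787 varves.
Extension rate ≈ 7965.6 / 15787 = 0.505 mm/year.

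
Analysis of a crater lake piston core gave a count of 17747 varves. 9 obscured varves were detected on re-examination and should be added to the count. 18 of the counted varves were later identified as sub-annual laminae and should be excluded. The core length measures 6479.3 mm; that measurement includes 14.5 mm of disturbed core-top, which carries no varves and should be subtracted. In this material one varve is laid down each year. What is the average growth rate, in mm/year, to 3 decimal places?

0.364 mm/year

Correcting the raw count gives 17747 − 18 + 9 = 17738 true varves.
The growth record spans 6479.3 − 14.5 = 6464.8 mm.
Mean rate = 6464.8 mm / 17738 years ≈ 0.364 mm/year.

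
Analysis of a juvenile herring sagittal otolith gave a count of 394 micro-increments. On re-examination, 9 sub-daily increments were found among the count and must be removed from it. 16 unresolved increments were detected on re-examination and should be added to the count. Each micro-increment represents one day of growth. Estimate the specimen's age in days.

Correcting the raw count gives 394 − 9 + 16 = 401 true micro-increments.
With a one-to-one micro-increment periodicity this is 401 days.

401 days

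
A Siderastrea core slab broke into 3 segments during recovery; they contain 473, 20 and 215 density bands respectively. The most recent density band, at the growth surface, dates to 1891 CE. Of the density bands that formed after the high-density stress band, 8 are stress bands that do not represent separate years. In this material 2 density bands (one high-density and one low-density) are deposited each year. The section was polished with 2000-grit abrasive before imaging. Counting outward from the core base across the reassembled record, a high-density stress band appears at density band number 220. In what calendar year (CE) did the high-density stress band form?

1651 CE

Total density bands = 473 + 20 + 215 = 708.
708 − 220 = 488 density bands lie beyond the high-density stress band toward the growth surface.
Excluding 8 false density bands: 488 − 8 = 480.
With 2 density bands per year, 480 / 2 = 240 years.
Counting back 240 years from 1891 CE places the high-density stress band in 1891 − 240 = 1651 CE.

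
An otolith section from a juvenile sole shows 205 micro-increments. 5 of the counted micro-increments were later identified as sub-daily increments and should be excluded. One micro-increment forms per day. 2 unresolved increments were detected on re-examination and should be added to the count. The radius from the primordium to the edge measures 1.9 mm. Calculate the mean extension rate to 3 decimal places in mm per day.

0.009 mm per day

Correcting the raw count gives 205 − 5 + 2 = 202 true micro-increments.
Extension rate ≈ 1.9 / 202 = 0.009 mm per day.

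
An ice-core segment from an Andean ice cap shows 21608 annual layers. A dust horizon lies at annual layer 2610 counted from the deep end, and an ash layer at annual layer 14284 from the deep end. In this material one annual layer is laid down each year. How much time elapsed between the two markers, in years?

11674 years

14284 − 2610 = 11674 annual layers lie between the two events.
At one annual layer per year, 11674 years elapsed between them.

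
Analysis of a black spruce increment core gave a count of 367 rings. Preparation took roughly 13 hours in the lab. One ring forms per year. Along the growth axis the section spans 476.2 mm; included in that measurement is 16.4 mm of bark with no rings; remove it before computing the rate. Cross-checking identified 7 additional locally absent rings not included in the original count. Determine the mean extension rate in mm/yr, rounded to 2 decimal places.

1.23 mm/yr

After corrections the count is 367 + 7 = 374 rings.
The growth record spans 476.2 − 16.4 = 459.8 mm.
Extension rate ≈ 459.8 / 374 = 1.23 mm/yr.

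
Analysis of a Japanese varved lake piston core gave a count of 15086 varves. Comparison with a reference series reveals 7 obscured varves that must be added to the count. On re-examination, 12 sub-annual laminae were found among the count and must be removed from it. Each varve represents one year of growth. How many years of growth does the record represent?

15081 years

Adjusted count: 15086 − 12 + 7 = 15081 varves.
At one varve per year, that is 15081 years.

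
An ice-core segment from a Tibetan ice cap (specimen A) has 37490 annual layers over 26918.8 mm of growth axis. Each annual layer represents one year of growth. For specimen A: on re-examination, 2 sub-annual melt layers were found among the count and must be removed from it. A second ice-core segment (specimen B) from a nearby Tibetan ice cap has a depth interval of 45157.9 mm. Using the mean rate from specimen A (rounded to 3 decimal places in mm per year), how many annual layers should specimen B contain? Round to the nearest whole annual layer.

Specimen A: adjusted count: 37490 − 2 = 37488 annual layers.
A: Mean rate = 26918.8 mm / 37488 years ≈ 0.718 mm/yr.
For B, 45157.9 / 0.718 = 62894.01 years ≈ 62894 annual layers.

62894 annual layers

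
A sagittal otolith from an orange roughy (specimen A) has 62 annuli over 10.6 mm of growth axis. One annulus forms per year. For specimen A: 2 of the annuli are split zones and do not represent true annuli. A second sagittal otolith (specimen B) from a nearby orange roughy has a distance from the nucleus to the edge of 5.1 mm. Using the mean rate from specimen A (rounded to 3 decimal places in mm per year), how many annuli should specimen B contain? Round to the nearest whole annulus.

29 annuli

Specimen A: true annulus count = 62 − 2 = 60.
A: Extension rate ≈ 10.6 / 60 = 0.177 mm/yr.
Specimen B: 5.1 mm / 0.177 mm per year = 28.81 years ≈ 29 annuli.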